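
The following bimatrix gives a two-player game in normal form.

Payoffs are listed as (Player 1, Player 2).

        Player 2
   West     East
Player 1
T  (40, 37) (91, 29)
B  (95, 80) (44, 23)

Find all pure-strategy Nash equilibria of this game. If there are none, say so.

(B, West)

Check each profile: it is a Nash equilibrium iff no player can strictly gain by switching unilaterally.
(T, West): Player 1 can switch to B (40 → 95). Not NE.
(T, East): Player 2 can switch to West (29 → 37). Not NE.
(B, West): Player 1 gets 95, best alternative 40; Player 2 gets 80, best alternative 23. No profitable deviation — NE.
(B, East): Player 1 can switch to T (44 → 91). Not NE.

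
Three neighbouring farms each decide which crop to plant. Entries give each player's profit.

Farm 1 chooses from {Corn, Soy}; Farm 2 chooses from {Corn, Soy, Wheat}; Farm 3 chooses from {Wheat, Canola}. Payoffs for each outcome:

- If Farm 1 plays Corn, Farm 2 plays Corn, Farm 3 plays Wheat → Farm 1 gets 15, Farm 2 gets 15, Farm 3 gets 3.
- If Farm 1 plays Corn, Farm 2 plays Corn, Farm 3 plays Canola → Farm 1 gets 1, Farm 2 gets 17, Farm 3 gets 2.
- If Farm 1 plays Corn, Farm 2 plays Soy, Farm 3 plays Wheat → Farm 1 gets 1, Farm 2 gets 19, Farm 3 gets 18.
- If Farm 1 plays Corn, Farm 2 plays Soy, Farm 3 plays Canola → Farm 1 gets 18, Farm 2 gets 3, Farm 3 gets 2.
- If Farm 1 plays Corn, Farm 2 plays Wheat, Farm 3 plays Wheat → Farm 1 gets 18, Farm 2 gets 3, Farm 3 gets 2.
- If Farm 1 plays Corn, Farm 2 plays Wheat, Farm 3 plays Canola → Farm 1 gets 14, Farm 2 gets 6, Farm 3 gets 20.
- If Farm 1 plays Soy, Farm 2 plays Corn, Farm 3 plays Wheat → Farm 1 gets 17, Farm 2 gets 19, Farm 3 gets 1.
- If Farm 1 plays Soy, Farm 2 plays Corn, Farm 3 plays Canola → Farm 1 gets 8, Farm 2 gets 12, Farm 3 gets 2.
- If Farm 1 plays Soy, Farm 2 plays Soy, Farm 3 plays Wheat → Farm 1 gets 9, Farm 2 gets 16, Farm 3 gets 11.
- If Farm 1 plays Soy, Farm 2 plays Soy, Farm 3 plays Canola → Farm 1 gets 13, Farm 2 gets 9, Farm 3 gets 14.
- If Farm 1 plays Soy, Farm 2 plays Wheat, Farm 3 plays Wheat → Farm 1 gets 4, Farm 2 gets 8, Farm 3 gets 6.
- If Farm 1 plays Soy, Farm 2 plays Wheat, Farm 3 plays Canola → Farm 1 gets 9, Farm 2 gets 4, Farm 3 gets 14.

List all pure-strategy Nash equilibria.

(Corn, Corn, Wheat): Farm 1 can switch to Soy (15 → 17). Not NE.
(Corn, Corn, Canola): Farm 1 can switch to Soy (1 → 8). Not NE.
(Corn, Soy, Wheat): Farm 1 can switch to Soy (1 → 9). Not NE.
(Corn, Soy, Canola): Farm 2 can switch to Corn (3 → 17). Not NE.
(Corn, Wheat, Wheat): Farm 2 can switch to Corn (3 → 15). Not NE.
(Corn, Wheat, Canola): Farm 2 can switch to Corn (6 → 17). Not NE.
(Soy, Corn, Canola): Farm 1 gets 8, best alternative 1; Farm 2 gets 12, best alternative 9; Farm 3 gets 2, best alternative 1. No profitable deviation — NE.
(The remaining 5 profiles each have a profitable deviation by the same check.)

Pure NE: (Soy, Corn, Canola)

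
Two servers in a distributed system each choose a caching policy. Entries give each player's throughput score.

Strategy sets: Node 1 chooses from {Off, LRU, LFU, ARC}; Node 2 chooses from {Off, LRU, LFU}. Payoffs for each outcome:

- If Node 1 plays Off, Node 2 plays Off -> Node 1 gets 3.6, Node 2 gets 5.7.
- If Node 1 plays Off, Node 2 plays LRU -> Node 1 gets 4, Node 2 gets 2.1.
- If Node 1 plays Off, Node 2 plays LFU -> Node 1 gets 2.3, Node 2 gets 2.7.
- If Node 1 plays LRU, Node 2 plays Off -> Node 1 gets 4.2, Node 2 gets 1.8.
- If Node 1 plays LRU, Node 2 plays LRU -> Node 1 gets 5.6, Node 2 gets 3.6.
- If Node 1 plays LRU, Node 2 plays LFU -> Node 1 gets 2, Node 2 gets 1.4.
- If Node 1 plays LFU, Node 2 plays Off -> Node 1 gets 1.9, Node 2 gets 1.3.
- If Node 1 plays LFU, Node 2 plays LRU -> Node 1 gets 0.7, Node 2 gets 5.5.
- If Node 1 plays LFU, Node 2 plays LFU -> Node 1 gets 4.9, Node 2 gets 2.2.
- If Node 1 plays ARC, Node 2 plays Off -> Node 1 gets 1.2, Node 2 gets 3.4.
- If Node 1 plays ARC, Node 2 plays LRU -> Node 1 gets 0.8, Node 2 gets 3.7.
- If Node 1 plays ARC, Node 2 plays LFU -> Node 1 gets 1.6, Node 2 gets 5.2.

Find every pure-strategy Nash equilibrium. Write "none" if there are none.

For each strategy profile, look for a profitable unilateral deviation.
(Off, Off): Node 1 can switch to LRU (3.6 → 4.2). Not NE.
(Off, LRU): Node 1 can switch to LRU (4 → 5.6). Not NE.
(Off, LFU): Node 1 can switch to LFU (2.3 → 4.9). Not NE.
(LRU, Off): Node 2 can switch to LRU (1.8 → 3.6). Not NE.
(LRU, LRU): Node 1 gets 5.6, best alternative 4; Node 2 gets 3.6, best alternative 1.8. No profitable deviation — NE.
(LRU, LFU): Node 1 can switch to Off (2 → 2.3). Not NE.
(LFU, Off): Node 1 can switch to Off (1.9 → 3.6). Not NE.
(The remaining 5 profiles each have a profitable deviation by the same check.)

The unique pure-strategy Nash equilibrium is (LRU, LRU).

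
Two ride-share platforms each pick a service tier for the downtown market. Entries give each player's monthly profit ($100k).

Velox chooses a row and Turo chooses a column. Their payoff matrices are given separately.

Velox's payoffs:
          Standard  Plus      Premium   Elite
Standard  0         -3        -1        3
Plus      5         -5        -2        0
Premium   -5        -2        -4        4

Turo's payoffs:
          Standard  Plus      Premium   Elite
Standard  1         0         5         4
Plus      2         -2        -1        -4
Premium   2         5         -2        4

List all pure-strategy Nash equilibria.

Velox against Standard: payoffs 0, 5, -5 → best response Plus.
Velox against Plus: payoffs -3, -5, -2 → best response Premium.
Velox against Premium: payoffs -1, -2, -4 → best response Standard.
Velox against Elite: payoffs 3, 0, 4 → best response Premium.
Turo against Standard: payoffs 1, 0, 5, 4 → best response Premium.
Turo against Plus: payoffs 2, -2, -1, -4 → best response Standard.
Turo against Premium: payoffs 2, 5, -2, 4 → best response Plus.
Mutual best responses: (Standard, Premium); (Plus, Standard); (Premium, Plus).

The pure Nash equilibria are (Standard, Premium) and (Plus, Standard) and (Premium, Plus).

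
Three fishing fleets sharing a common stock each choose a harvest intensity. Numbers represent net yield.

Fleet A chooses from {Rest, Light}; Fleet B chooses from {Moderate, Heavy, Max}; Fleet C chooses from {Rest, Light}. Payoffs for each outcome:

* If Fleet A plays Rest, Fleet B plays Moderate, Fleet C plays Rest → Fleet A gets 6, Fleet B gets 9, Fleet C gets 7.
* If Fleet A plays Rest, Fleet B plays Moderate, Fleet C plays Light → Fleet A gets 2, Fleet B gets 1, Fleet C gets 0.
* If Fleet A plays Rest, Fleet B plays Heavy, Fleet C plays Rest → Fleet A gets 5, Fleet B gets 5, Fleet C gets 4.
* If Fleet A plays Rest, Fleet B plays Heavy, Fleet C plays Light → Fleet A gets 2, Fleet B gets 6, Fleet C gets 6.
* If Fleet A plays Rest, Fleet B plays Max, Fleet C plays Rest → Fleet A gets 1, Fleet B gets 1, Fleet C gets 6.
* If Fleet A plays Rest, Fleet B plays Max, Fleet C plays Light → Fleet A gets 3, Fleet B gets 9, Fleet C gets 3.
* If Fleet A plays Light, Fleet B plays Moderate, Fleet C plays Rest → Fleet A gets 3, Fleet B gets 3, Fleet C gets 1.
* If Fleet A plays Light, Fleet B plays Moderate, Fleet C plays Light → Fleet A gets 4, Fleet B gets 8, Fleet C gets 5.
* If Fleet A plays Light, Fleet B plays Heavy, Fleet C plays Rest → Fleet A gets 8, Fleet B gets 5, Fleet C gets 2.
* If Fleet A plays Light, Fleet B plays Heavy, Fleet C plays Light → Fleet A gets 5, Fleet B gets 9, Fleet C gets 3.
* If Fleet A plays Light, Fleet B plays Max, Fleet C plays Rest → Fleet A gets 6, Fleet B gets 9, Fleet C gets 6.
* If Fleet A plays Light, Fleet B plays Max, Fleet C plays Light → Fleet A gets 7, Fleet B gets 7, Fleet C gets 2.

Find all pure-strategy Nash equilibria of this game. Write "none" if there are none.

(Rest, Moderate, Rest), (Light, Heavy, Light), (Light, Max, Rest)

Fleet A against (Moderate, Rest): payoffs 6, 3 → best response Rest.
Fleet A against (Moderate, Light): payoffs 2, 4 → best response Light.
Fleet A against (Heavy, Rest): payoffs 5, 8 → best response Light.
Fleet A against (Heavy, Light): payoffs 2, 5 → best response Light.
Fleet A against (Max, Rest): payoffs 1, 6 → best response Light.
Fleet A against (Max, Light): payoffs 3, 7 → best response Light.
Fleet B against (Rest, Rest): payoffs 9, 5, 1 → best response Moderate.
Fleet B against (Rest, Light): payoffs 1, 6, 9 → best response Max.
Fleet B against (Light, Rest): payoffs 3, 5, 9 → best response Max.
Fleet B against (Light, Light): payoffs 8, 9, 7 → best response Heavy.
Fleet C against (Rest, Moderate): payoffs 7, 0 → best response Rest.
Fleet C against (Rest, Heavy): payoffs 4, 6 → best response Light.
Fleet C against (Rest, Max): payoffs 6, 3 → best response Rest.
Fleet C against (Light, Moderate): payoffs 1, 5 → best response Light.
Fleet C against (Light, Heavy): payoffs 2, 3 → best response Light.
Fleet C against (Light, Max): payoffs 6, 2 → best response Rest.
Mutual best responses: (Rest, Moderate, Rest); (Light, Heavy, Light); (Light, Max, Rest).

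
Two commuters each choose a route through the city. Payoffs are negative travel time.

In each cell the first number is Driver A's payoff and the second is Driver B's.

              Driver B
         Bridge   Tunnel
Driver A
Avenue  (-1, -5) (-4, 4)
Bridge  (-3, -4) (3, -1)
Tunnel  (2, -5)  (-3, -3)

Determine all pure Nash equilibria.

(Bridge, Tunnel)

Check each profile: it is a Nash equilibrium iff no player can strictly gain by switching unilaterally.
(Avenue, Bridge): Driver A can switch to Tunnel (-1 → 2). Not NE.
(Avenue, Tunnel): Driver A can switch to Bridge (-4 → 3). Not NE.
(Bridge, Bridge): Driver A can switch to Avenue (-3 → -1). Not NE.
(Bridge, Tunnel): Driver A gets 3, best alternative -3; Driver B gets -1, best alternative -4. No profitable deviation — NE.
(Tunnel, Bridge): Driver B can switch to Tunnel (-5 → -3). Not NE.
(Tunnel, Tunnel): Driver A can switch to Bridge (-3 → 3). Not NE.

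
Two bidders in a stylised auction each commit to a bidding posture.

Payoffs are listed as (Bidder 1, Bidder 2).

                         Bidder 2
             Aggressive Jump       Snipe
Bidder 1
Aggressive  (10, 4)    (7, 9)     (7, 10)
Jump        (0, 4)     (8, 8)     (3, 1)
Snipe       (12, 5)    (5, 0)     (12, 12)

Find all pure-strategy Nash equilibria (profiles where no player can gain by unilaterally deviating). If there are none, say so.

(Aggressive, Aggressive): Bidder 1 can switch to Snipe (10 → 12). Not NE.
(Aggressive, Jump): Bidder 1 can switch to Jump (7 → 8). Not NE.
(Aggressive, Snipe): Bidder 1 can switch to Snipe (7 → 12). Not NE.
(Jump, Aggressive): Bidder 1 can switch to Aggressive (0 → 10). Not NE.
(Jump, Jump): Bidder 1 gets 8, best alternative 7; Bidder 2 gets 8, best alternative 4. No profitable deviation — NE.
(Jump, Snipe): Bidder 1 can switch to Aggressive (3 → 7). Not NE.
(Snipe, Aggressive): Bidder 2 can switch to Snipe (5 → 12). Not NE.
(Snipe, Jump): Bidder 1 can switch to Aggressive (5 → 7). Not NE.
(Snipe, Snipe): Bidder 1 gets 12, best alternative 7; Bidder 2 gets 12, best alternative 5. No profitable deviation — NE.

Pure-strategy Nash equilibria: (Jump, Jump) and (Snipe, Snipe)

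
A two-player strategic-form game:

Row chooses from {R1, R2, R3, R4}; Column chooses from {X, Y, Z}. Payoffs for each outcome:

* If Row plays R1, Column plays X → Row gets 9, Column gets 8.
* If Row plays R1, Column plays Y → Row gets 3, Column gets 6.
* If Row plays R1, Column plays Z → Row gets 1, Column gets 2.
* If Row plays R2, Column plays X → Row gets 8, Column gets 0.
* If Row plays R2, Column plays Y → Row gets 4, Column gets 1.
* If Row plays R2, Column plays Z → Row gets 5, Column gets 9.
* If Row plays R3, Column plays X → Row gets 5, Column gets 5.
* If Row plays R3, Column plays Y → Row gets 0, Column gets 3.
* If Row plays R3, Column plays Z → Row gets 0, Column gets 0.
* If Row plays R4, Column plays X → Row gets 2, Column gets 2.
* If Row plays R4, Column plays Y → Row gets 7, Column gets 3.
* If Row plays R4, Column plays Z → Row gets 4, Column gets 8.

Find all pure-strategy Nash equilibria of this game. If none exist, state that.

Mark each player's best response to every combination of opponents' strategies; a profile where every player is best-responding is a pure Nash equilibrium.
Row against X: payoffs 9, 8, 5, 2 → best response R1.
Row against Y: payoffs 3, 4, 0, 7 → best response R4.
Row against Z: payoffs 1, 5, 0, 4 → best response R2.
Column against R1: payoffs 8, 6, 2 → best response X.
Column against R2: payoffs 0, 1, 9 → best response Z.
Column against R3: payoffs 5, 3, 0 → best response X.
Column against R4: payoffs 2, 3, 8 → best response Z.
Mutual best responses: (R1, X); (R2, Z).

Pure-strategy Nash equilibria: (R1, X), (R2, Z)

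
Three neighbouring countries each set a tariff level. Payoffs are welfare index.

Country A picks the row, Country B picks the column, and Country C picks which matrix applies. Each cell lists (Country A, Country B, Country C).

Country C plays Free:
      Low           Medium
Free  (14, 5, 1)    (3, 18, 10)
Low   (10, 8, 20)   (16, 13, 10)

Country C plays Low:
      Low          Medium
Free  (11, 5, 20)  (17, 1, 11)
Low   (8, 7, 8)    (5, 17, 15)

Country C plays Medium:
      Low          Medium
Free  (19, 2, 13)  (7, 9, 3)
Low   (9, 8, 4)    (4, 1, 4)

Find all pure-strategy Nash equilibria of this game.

Country A against (Low, Free): payoffs 14, 10 → best response Free.
Country A against (Low, Low): payoffs 11, 8 → best response Free.
Country A against (Low, Medium): payoffs 19, 9 → best response Free.
Country A against (Medium, Free): payoffs 3, 16 → best response Low.
Country A against (Medium, Low): payoffs 17, 5 → best response Free.
Country A against (Medium, Medium): payoffs 7, 4 → best response Free.
Country B against (Free, Free): payoffs 5, 18 → best response Medium.
Country B against (Free, Low): payoffs 5, 1 → best response Low.
Country B against (Free, Medium): payoffs 2, 9 → best response Medium.
Country B against (Low, Free): payoffs 8, 13 → best response Medium.
Country B against (Low, Low): payoffs 7, 17 → best response Medium.
Country B against (Low, Medium): payoffs 8, 1 → best response Low.
Country C against (Free, Low): payoffs 1, 20, 13 → best response Low.
Country C against (Free, Medium): payoffs 10, 11, 3 → best response Low.
Country C against (Low, Low): payoffs 20, 8, 4 → best response Free.
Country C against (Low, Medium): payoffs 10, 15, 4 → best response Low.
Mutual best responses: (Free, Low, Low).

(Free, Low, Low)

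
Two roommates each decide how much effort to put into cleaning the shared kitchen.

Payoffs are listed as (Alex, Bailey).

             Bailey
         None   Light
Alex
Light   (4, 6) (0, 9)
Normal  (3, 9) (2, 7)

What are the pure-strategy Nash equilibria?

For each player, find the best response to each opponent profile; mutual best responses are the pure NE.
Alex against None: payoffs 4, 3 → best response Light.
Alex against Light: payoffs 0, 2 → best response Normal.
Bailey against Light: payoffs 6, 9 → best response Light.
Bailey against Normal: payoffs 9, 7 → best response None.
No profile is a mutual best response for all players.

none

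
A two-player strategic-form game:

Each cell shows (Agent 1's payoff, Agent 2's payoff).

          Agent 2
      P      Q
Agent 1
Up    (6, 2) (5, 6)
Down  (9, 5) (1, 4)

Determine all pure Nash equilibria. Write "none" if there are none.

(Up, Q), (Down, P)

For each player, find the best response to each opponent profile; mutual best responses are the pure NE.
Agent 1 against P: payoffs 6, 9 → best response Down.
Agent 1 against Q: payoffs 5, 1 → best response Up.
Agent 2 against Up: payoffs 2, 6 → best response Q.
Agent 2 against Down: payoffs 5, 4 → best response P.
Mutual best responses: (Up, Q); (Down, P).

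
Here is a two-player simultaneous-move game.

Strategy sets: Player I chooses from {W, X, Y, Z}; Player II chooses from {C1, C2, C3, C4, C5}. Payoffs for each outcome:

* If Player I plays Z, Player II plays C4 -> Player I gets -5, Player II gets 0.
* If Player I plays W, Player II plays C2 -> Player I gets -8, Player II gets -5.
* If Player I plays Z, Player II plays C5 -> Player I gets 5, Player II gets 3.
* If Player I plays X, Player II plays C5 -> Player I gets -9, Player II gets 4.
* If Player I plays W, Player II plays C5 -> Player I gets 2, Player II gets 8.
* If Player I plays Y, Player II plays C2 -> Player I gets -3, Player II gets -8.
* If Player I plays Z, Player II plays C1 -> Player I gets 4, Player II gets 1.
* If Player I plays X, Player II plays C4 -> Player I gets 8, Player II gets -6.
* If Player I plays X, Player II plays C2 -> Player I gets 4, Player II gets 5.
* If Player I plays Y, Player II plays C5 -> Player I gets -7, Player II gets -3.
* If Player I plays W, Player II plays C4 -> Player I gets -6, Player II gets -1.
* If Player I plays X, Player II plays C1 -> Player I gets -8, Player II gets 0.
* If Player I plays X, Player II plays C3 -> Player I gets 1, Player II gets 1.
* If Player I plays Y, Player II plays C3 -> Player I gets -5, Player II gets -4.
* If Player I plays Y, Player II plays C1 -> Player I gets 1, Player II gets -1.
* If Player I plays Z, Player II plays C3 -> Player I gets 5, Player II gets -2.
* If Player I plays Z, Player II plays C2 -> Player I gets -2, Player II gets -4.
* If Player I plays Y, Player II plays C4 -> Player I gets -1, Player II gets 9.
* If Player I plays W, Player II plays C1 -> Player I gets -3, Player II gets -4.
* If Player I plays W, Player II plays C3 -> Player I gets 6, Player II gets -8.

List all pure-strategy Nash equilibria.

(X, C2); (Z, C5)

Mark each player's best response to every combination of opponents' strategies; a profile where every player is best-responding is a pure Nash equilibrium.
Player I against C1: payoffs -3, -8, 1, 4 → best response Z.
Player I against C2: payoffs -8, 4, -3, -2 → best response X.
Player I against C3: payoffs 6, 1, -5, 5 → best response W.
Player I against C4: payoffs -6, 8, -1, -5 → best response X.
Player I against C5: payoffs 2, -9, -7, 5 → best response Z.
Player II against W: payoffs -4, -5, -8, -1, 8 → best response C5.
Player II against X: payoffs 0, 5, 1, -6, 4 → best response C2.
Player II against Y: payoffs -1, -8, -4, 9, -3 → best response C4.
Player II against Z: payoffs 1, -4, -2, 0, 3 → best response C5.
Mutual best responses: (X, C2); (Z, C5).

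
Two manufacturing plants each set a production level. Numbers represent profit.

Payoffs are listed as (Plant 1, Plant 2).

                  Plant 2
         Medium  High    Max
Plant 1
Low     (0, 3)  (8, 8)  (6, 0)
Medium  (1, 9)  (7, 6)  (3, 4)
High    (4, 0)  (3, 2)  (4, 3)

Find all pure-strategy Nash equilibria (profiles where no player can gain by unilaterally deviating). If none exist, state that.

Plant 1 against Medium: payoffs 0, 1, 4 → best response High.
Plant 1 against High: payoffs 8, 7, 3 → best response Low.
Plant 1 against Max: payoffs 6, 3, 4 → best response Low.
Plant 2 against Low: payoffs 3, 8, 0 → best response High.
Plant 2 against Medium: payoffs 9, 6, 4 → best response Medium.
Plant 2 against High: payoffs 0, 2, 3 → best response Max.
Mutual best responses: (Low, High).

Pure NE: (Low, High)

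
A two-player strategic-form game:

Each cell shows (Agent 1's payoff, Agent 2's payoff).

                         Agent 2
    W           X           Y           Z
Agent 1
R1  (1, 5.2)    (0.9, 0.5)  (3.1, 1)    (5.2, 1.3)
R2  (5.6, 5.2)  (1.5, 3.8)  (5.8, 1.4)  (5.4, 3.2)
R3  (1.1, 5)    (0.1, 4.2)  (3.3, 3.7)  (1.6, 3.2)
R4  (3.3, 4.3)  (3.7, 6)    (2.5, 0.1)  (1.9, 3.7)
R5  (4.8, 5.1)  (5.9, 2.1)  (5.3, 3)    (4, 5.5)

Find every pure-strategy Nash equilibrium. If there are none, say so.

(R2, W)

Agent 1 against W: payoffs 1, 5.6, 1.1, 3.3, 4.8 → best response R2.
Agent 1 against X: payoffs 0.9, 1.5, 0.1, 3.7, 5.9 → best response R5.
Agent 1 against Y: payoffs 3.1, 5.8, 3.3, 2.5, 5.3 → best response R2.
Agent 1 against Z: payoffs 5.2, 5.4, 1.6, 1.9, 4 → best response R2.
Agent 2 against R1: payoffs 5.2, 0.5, 1, 1.3 → best response W.
Agent 2 against R2: payoffs 5.2, 3.8, 1.4, 3.2 → best response W.
Agent 2 against R3: payoffs 5, 4.2, 3.7, 3.2 → best response W.
Agent 2 against R4: payoffs 4.3, 6, 0.1, 3.7 → best response X.
Agent 2 against R5: payoffs 5.1, 2.1, 3, 5.5 → best response Z.
Mutual best responses: (R2, W).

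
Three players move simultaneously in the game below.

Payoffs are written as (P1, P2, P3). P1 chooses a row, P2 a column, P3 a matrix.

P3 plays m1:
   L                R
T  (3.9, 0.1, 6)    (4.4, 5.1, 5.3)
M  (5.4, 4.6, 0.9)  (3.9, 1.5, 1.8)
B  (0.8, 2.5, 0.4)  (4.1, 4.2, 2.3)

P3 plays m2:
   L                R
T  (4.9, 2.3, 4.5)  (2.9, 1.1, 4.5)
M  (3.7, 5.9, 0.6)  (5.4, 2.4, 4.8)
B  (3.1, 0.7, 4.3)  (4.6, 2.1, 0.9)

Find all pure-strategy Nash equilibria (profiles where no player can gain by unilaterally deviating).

Pure-strategy Nash equilibria: (T, R, m1); (M, L, m1)

P1 against (L, m1): payoffs 3.9, 5.4, 0.8 → best response M.
P1 against (L, m2): payoffs 4.9, 3.7, 3.1 → best response T.
P1 against (R, m1): payoffs 4.4, 3.9, 4.1 → best response T.
P1 against (R, m2): payoffs 2.9, 5.4, 4.6 → best response M.
P2 against (T, m1): payoffs 0.1, 5.1 → best response R.
P2 against (T, m2): payoffs 2.3, 1.1 → best response L.
P2 against (M, m1): payoffs 4.6, 1.5 → best response L.
P2 against (M, m2): payoffs 5.9, 2.4 → best response L.
P2 against (B, m1): payoffs 2.5, 4.2 → best response R.
P2 against (B, m2): payoffs 0.7, 2.1 → best response R.
P3 against (T, L): payoffs 6, 4.5 → best response m1.
P3 against (T, R): payoffs 5.3, 4.5 → best response m1.
P3 against (M, L): payoffs 0.9, 0.6 → best response m1.
P3 against (M, R): payoffs 1.8, 4.8 → best response m2.
P3 against (B, L): payoffs 0.4, 4.3 → best response m2.
P3 against (B, R): payoffs 2.3, 0.9 → best response m1.
Mutual best responses: (T, R, m1); (M, L, m1).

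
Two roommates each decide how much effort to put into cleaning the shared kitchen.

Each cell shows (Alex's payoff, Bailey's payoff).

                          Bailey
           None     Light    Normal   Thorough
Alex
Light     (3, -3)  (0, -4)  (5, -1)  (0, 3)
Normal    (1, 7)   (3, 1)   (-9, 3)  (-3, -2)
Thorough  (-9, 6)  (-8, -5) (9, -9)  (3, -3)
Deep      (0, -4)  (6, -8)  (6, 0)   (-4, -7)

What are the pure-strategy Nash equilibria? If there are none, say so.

For each strategy profile, look for a profitable unilateral deviation.
(Light, None): Bailey can switch to Normal (-3 → -1). Not NE.
(Light, Light): Alex can switch to Normal (0 → 3). Not NE.
(Light, Normal): Alex can switch to Thorough (5 → 9). Not NE.
(Light, Thorough): Alex can switch to Thorough (0 → 3). Not NE.
(Normal, None): Alex can switch to Light (1 → 3). Not NE.
(Normal, Light): Alex can switch to Deep (3 → 6). Not NE.
(Normal, Normal): Alex can switch to Light (-9 → 5). Not NE.
(Normal, Thorough): Alex can switch to Light (-3 → 0). Not NE.
(The remaining 8 profiles each have a profitable deviation by the same check.)

This game has no pure Nash equilibrium.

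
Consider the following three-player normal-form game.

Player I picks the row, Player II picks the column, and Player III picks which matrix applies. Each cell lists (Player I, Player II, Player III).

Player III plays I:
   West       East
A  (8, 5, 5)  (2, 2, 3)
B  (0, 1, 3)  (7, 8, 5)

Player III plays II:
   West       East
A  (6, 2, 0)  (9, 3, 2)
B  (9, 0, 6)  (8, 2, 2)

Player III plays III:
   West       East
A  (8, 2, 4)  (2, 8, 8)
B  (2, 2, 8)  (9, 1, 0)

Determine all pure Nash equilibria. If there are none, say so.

Pure-strategy Nash equilibria: (A, West, I); (B, East, I)

Player I against (West, I): payoffs 8, 0 → best response A.
Player I against (West, II): payoffs 6, 9 → best response B.
Player I against (West, III): payoffs 8, 2 → best response A.
Player I against (East, I): payoffs 2, 7 → best response B.
Player I against (East, II): payoffs 9, 8 → best response A.
Player I against (East, III): payoffs 2, 9 → best response B.
Player II against (A, I): payoffs 5, 2 → best response West.
Player II against (A, II): payoffs 2, 3 → best response East.
Player II against (A, III): payoffs 2, 8 → best response East.
Player II against (B, I): payoffs 1, 8 → best response East.
Player II against (B, II): payoffs 0, 2 → best response East.
Player II against (B, III): payoffs 2, 1 → best response West.
Player III against (A, West): payoffs 5, 0, 4 → best response I.
Player III against (A, East): payoffs 3, 2, 8 → best response III.
Player III against (B, West): payoffs 3, 6, 8 → best response III.
Player III against (B, East): payoffs 5, 2, 0 → best response I.
Mutual best responses: (A, West, I); (B, East, I).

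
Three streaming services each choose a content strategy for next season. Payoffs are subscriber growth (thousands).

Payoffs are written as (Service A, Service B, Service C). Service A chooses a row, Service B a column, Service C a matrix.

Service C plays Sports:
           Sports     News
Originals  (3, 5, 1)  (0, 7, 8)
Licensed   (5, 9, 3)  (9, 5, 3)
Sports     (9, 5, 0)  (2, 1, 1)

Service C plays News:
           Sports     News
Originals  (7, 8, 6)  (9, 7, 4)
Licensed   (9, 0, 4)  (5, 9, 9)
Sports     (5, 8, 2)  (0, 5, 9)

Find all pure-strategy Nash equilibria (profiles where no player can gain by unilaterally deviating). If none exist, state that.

none

Mark each player's best response to every combination of opponents' strategies; a profile where every player is best-responding is a pure Nash equilibrium.
Service A against (Sports, Sports): payoffs 3, 5, 9 → best response Sports.
Service A against (Sports, News): payoffs 7, 9, 5 → best response Licensed.
Service A against (News, Sports): payoffs 0, 9, 2 → best response Licensed.
Service A against (News, News): payoffs 9, 5, 0 → best response Originals.
Service B against (Originals, Sports): payoffs 5, 7 → best response News.
Service B against (Originals, News): payoffs 8, 7 → best response Sports.
Service B against (Licensed, Sports): payoffs 9, 5 → best response Sports.
Service B against (Licensed, News): payoffs 0, 9 → best response News.
Service B against (Sports, Sports): payoffs 5, 1 → best response Sports.
Service B against (Sports, News): payoffs 8, 5 → best response Sports.
Service C against (Originals, Sports): payoffs 1, 6 → best response News.
Service C against (Originals, News): payoffs 8, 4 → best response Sports.
Service C against (Licensed, Sports): payoffs 3, 4 → best response News.
Service C against (Licensed, News): payoffs 3, 9 → best response News.
Service C against (Sports, Sports): payoffs 0, 2 → best response News.
Service C against (Sports, News): payoffs 1, 9 → best response News.
No profile is a mutual best response for all players.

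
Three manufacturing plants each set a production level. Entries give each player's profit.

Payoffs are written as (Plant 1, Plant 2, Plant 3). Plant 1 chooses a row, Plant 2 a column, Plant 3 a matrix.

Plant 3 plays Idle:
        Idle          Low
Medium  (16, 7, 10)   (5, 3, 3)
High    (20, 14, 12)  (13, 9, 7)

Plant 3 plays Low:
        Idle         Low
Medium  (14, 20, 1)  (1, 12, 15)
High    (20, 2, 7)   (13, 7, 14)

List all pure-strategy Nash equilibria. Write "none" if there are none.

(High, Idle, Idle), (High, Low, Low)

(Medium, Idle, Idle): Plant 1 can switch to High (16 → 20). Not NE.
(Medium, Idle, Low): Plant 1 can switch to High (14 → 20). Not NE.
(Medium, Low, Idle): Plant 1 can switch to High (5 → 13). Not NE.
(Medium, Low, Low): Plant 1 can switch to High (1 → 13). Not NE.
(High, Idle, Idle): Plant 1 gets 20, best alternative 16; Plant 2 gets 14, best alternative 9; Plant 3 gets 12, best alternative 7. No profitable deviation — NE.
(High, Idle, Low): Plant 2 can switch to Low (2 → 7). Not NE.
(High, Low, Idle): Plant 2 can switch to Idle (9 → 14). Not NE.
(High, Low, Low): Plant 1 gets 13, best alternative 1; Plant 2 gets 7, best alternative 2; Plant 3 gets 14, best alternative 7. No profitable deviation — NE.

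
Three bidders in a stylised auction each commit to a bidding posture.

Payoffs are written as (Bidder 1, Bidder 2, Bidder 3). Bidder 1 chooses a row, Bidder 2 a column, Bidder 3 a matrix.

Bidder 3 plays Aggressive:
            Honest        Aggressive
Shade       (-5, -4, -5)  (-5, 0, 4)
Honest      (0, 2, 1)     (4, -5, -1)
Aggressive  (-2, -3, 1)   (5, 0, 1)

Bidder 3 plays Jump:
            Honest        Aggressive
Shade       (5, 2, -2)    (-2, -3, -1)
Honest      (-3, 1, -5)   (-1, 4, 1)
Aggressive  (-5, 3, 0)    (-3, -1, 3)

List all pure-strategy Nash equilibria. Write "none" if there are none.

(Shade, Honest, Aggressive): Bidder 1 can switch to Honest (-5 → 0). Not NE.
(Shade, Honest, Jump): Bidder 1 gets 5, best alternative -3; Bidder 2 gets 2, best alternative -3; Bidder 3 gets -2, best alternative -5. No profitable deviation — NE.
(Shade, Aggressive, Aggressive): Bidder 1 can switch to Honest (-5 → 4). Not NE.
(Shade, Aggressive, Jump): Bidder 1 can switch to Honest (-2 → -1). Not NE.
(Honest, Honest, Aggressive): Bidder 1 gets 0, best alternative -2; Bidder 2 gets 2, best alternative -5; Bidder 3 gets 1, best alternative -5. No profitable deviation — NE.
(Honest, Honest, Jump): Bidder 1 can switch to Shade (-3 → 5). Not NE.
(Honest, Aggressive, Aggressive): Bidder 1 can switch to Aggressive (4 → 5). Not NE.
(Honest, Aggressive, Jump): Bidder 1 gets -1, best alternative -2; Bidder 2 gets 4, best alternative 1; Bidder 3 gets 1, best alternative -1. No profitable deviation — NE.
(Aggressive, Honest, Aggressive): Bidder 1 can switch to Honest (-2 → 0). Not NE.
(The remaining 3 profiles each have a profitable deviation by the same check.)

Pure-strategy Nash equilibria: (Shade, Honest, Jump), (Honest, Honest, Aggressive), (Honest, Aggressive, Jump)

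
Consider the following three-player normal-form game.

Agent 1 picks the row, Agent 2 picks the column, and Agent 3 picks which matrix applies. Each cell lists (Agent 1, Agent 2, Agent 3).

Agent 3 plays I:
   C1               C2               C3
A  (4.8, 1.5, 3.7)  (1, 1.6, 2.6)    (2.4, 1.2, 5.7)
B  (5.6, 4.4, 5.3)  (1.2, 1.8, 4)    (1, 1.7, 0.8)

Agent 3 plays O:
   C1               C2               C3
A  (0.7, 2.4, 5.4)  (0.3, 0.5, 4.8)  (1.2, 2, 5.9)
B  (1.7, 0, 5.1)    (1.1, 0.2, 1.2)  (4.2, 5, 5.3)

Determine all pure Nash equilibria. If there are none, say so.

Pure-strategy Nash equilibria: (B, C1, I), (B, C3, O)

(A, C1, I): Agent 1 can switch to B (4.8 → 5.6). Not NE.
(A, C1, O): Agent 1 can switch to B (0.7 → 1.7). Not NE.
(A, C2, I): Agent 1 can switch to B (1 → 1.2). Not NE.
(A, C2, O): Agent 1 can switch to B (0.3 → 1.1). Not NE.
(A, C3, I): Agent 2 can switch to C1 (1.2 → 1.5). Not NE.
(A, C3, O): Agent 1 can switch to B (1.2 → 4.2). Not NE.
(B, C1, I): Agent 1 gets 5.6, best alternative 4.8; Agent 2 gets 4.4, best alternative 1.8; Agent 3 gets 5.3, best alternative 5.1. No profitable deviation — NE.
(B, C1, O): Agent 2 can switch to C2 (0 → 0.2). Not NE.
(B, C2, I): Agent 2 can switch to C1 (1.8 → 4.4). Not NE.
(B, C2, O): Agent 2 can switch to C3 (0.2 → 5). Not NE.
(B, C3, I): Agent 1 can switch to A (1 → 2.4). Not NE.
(B, C3, O): Agent 1 gets 4.2, best alternative 1.2; Agent 2 gets 5, best alternative 0.2; Agent 3 gets 5.3, best alternative 0.8. No profitable deviation — NE.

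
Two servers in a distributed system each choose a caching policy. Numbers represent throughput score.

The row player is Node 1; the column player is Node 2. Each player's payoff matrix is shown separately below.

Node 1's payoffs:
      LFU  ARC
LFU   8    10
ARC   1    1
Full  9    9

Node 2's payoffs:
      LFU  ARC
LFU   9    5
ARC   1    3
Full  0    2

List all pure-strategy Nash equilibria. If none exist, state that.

There is no pure-strategy Nash equilibrium.

For each strategy profile, look for a profitable unilateral deviation.
(LFU, LFU): Node 1 can switch to Full (8 → 9). Not NE.
(LFU, ARC): Node 2 can switch to LFU (5 → 9). Not NE.
(ARC, LFU): Node 1 can switch to LFU (1 → 8). Not NE.
(ARC, ARC): Node 1 can switch to LFU (1 → 10). Not NE.
(Full, LFU): Node 2 can switch to ARC (0 → 2). Not NE.
(Full, ARC): Node 1 can switch to LFU (9 → 10). Not NE.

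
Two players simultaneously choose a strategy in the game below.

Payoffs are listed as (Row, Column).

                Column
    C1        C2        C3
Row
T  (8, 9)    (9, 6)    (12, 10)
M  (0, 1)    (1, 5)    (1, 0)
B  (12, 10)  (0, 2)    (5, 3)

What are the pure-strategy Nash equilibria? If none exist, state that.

The pure Nash equilibria are (T, C3) and (B, C1).

Row against C1: payoffs 8, 0, 12 → best response B.
Row against C2: payoffs 9, 1, 0 → best response T.
Row against C3: payoffs 12, 1, 5 → best response T.
Column against T: payoffs 9, 6, 10 → best response C3.
Column against M: payoffs 1, 5, 0 → best response C2.
Column against B: payoffs 10, 2, 3 → best response C1.
Mutual best responses: (T, C3); (B, C1).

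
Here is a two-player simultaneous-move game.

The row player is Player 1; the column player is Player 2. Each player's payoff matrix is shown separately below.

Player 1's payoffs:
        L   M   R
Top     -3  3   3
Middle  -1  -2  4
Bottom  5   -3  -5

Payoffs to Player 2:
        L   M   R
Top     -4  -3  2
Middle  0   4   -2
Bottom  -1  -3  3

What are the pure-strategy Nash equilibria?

Player 1 against L: payoffs -3, -1, 5 → best response Bottom.
Player 1 against M: payoffs 3, -2, -3 → best response Top.
Player 1 against R: payoffs 3, 4, -5 → best response Middle.
Player 2 against Top: payoffs -4, -3, 2 → best response R.
Player 2 against Middle: payoffs 0, 4, -2 → best response M.
Player 2 against Bottom: payoffs -1, -3, 3 → best response R.
No profile is a mutual best response for all players.

none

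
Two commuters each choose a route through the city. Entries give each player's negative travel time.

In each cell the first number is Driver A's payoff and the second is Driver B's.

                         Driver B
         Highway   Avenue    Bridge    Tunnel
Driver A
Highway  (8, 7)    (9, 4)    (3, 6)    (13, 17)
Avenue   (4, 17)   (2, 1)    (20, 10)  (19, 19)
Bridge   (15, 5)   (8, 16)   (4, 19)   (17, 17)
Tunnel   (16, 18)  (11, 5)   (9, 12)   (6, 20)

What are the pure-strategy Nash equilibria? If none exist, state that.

Driver A against Highway: payoffs 8, 4, 15, 16 → best response Tunnel.
Driver A against Avenue: payoffs 9, 2, 8, 11 → best response Tunnel.
Driver A against Bridge: payoffs 3, 20, 4, 9 → best response Avenue.
Driver A against Tunnel: payoffs 13, 19, 17, 6 → best response Avenue.
Driver B against Highway: payoffs 7, 4, 6, 17 → best response Tunnel.
Driver B against Avenue: payoffs 17, 1, 10, 19 → best response Tunnel.
Driver B against Bridge: payoffs 5, 16, 19, 17 → best response Bridge.
Driver B against Tunnel: payoffs 18, 5, 12, 20 → best response Tunnel.
Mutual best responses: (Avenue, Tunnel).

(Avenue, Tunnel)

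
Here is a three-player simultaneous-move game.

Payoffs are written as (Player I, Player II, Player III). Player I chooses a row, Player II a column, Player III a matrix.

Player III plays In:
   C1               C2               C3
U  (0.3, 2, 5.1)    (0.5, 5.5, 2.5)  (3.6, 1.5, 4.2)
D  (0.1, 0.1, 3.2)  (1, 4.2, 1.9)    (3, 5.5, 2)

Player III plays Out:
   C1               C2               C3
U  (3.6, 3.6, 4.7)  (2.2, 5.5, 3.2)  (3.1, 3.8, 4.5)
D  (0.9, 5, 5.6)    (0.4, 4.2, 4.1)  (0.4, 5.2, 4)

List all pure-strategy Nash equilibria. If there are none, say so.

Player I against (C1, In): payoffs 0.3, 0.1 → best response U.
Player I against (C1, Out): payoffs 3.6, 0.9 → best response U.
Player I against (C2, In): payoffs 0.5, 1 → best response D.
Player I against (C2, Out): payoffs 2.2, 0.4 → best response U.
Player I against (C3, In): payoffs 3.6, 3 → best response U.
Player I against (C3, Out): payoffs 3.1, 0.4 → best response U.
Player II against (U, In): payoffs 2, 5.5, 1.5 → best response C2.
Player II against (U, Out): payoffs 3.6, 5.5, 3.8 → best response C2.
Player II against (D, In): payoffs 0.1, 4.2, 5.5 → best response C3.
Player II against (D, Out): payoffs 5, 4.2, 5.2 → best response C3.
Player III against (U, C1): payoffs 5.1, 4.7 → best response In.
Player III against (U, C2): payoffs 2.5, 3.2 → best response Out.
Player III against (U, C3): payoffs 4.2, 4.5 → best response Out.
Player III against (D, C1): payoffs 3.2, 5.6 → best response Out.
Player III against (D, C2): payoffs 1.9, 4.1 → best response Out.
Player III against (D, C3): payoffs 2, 4 → best response Out.
Mutual best responses: (U, C2, Out).

Pure NE: (U, C2, Out)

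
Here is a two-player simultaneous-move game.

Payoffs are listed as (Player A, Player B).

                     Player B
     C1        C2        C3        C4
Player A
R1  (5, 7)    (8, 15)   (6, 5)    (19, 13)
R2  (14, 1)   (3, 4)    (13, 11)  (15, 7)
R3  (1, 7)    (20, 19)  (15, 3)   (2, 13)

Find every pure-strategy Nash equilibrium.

For each player, find the best response to each opponent profile; mutual best responses are the pure NE.
Player A against C1: payoffs 5, 14, 1 → best response R2.
Player A against C2: payoffs 8, 3, 20 → best response R3.
Player A against C3: payoffs 6, 13, 15 → best response R3.
Player A against C4: payoffs 19, 15, 2 → best response R1.
Player B against R1: payoffs 7, 15, 5, 13 → best response C2.
Player B against R2: payoffs 1, 4, 11, 7 → best response C3.
Player B against R3: payoffs 7, 19, 3, 13 → best response C2.
Mutual best responses: (R3, C2).

The unique pure-strategy Nash equilibrium is (R3, C2).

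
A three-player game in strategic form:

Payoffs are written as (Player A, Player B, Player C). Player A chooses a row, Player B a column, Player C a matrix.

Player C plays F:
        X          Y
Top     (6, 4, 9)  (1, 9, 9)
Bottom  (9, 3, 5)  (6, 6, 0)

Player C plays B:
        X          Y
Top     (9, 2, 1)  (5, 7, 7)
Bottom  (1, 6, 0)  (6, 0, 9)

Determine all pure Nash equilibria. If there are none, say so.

Player A against (X, F): payoffs 6, 9 → best response Bottom.
Player A against (X, B): payoffs 9, 1 → best response Top.
Player A against (Y, F): payoffs 1, 6 → best response Bottom.
Player A against (Y, B): payoffs 5, 6 → best response Bottom.
Player B against (Top, F): payoffs 4, 9 → best response Y.
Player B against (Top, B): payoffs 2, 7 → best response Y.
Player B against (Bottom, F): payoffs 3, 6 → best response Y.
Player B against (Bottom, B): payoffs 6, 0 → best response X.
Player C against (Top, X): payoffs 9, 1 → best response F.
Player C against (Top, Y): payoffs 9, 7 → best response F.
Player C against (Bottom, X): payoffs 5, 0 → best response F.
Player C against (Bottom, Y): payoffs 0, 9 → best response B.
No profile is a mutual best response for all players.

This game has no pure Nash equilibrium.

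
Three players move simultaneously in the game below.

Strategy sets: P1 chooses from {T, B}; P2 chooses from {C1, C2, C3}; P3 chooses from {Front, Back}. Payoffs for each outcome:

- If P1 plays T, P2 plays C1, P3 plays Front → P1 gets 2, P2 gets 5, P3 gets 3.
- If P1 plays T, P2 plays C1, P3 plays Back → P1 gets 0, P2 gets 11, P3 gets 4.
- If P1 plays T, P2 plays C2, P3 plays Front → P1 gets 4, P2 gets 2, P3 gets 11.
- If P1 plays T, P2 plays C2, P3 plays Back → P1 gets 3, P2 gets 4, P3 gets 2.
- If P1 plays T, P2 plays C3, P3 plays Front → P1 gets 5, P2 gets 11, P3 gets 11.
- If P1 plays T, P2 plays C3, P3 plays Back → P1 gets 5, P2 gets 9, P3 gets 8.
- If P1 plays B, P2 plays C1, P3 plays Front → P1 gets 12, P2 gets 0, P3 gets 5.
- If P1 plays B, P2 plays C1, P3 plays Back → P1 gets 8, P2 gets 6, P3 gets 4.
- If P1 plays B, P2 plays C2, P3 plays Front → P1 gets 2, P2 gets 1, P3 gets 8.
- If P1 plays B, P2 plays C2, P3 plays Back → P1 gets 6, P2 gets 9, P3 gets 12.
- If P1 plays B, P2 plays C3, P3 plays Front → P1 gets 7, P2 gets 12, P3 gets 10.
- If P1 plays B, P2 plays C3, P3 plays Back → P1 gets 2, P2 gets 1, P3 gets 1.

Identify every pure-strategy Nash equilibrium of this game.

P1 against (C1, Front): payoffs 2, 12 → best response B.
P1 against (C1, Back): payoffs 0, 8 → best response B.
P1 against (C2, Front): payoffs 4, 2 → best response T.
P1 against (C2, Back): payoffs 3, 6 → best response B.
P1 against (C3, Front): payoffs 5, 7 → best response B.
P1 against (C3, Back): payoffs 5, 2 → best response T.
P2 against (T, Front): payoffs 5, 2, 11 → best response C3.
P2 against (T, Back): payoffs 11, 4, 9 → best response C1.
P2 against (B, Front): payoffs 0, 1, 12 → best response C3.
P2 against (B, Back): payoffs 6, 9, 1 → best response C2.
P3 against (T, C1): payoffs 3, 4 → best response Back.
P3 against (T, C2): payoffs 11, 2 → best response Front.
P3 against (T, C3): payoffs 11, 8 → best response Front.
P3 against (B, C1): payoffs 5, 4 → best response Front.
P3 against (B, C2): payoffs 8, 12 → best response Back.
P3 against (B, C3): payoffs 10, 1 → best response Front.
Mutual best responses: (B, C2, Back); (B, C3, Front).

The pure Nash equilibria are (B, C2, Back) and (B, C3, Front).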